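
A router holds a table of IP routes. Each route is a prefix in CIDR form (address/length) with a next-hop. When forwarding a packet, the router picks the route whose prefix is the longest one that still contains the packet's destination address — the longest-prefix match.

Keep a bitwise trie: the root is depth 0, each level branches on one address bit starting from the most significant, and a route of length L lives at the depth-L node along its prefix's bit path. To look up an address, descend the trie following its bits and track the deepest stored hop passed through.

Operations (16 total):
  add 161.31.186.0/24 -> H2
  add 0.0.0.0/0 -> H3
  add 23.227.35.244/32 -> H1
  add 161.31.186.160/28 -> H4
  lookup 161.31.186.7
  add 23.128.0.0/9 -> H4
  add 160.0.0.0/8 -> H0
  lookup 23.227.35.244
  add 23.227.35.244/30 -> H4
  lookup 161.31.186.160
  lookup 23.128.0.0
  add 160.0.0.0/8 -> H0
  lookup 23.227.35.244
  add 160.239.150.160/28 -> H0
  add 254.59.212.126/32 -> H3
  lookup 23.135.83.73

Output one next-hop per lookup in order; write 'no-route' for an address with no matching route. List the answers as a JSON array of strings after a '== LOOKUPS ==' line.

Process each operation:
  + 161.31.186.0/24 (H2) depth=24
  + 0.0.0.0/0 (H3) depth=0
  + 23.227.35.244/32 (H1) depth=32
  + 161.31.186.160/28 (H4) depth=28
  Q 161.31.186.7: descend 101000010001111110111010 ; hops seen [H3,H2] ; pick H2
  + 23.128.0.0/9 (H4) depth=9
  + 160.0.0.0/8 (H0) depth=8
  Q 23.227.35.244: descend 00010111111000110010001111110100 ; hops seen [H3,H4,H1] ; pick H1
  + 23.227.35.244/30 (H4) depth=30
  Q 161.31.186.160: descend 1010000100011111101110101010 ; hops seen [H3,H2,H4] ; pick H4
  Q 23.128.0.0: descend 000101111 ; hops seen [H3,H4] ; pick H4
  + 160.0.0.0/8 (H0) depth=8
  Q 23.227.35.244: descend 00010111111000110010001111110100 ; hops seen [H3,H4,H4,H1] ; pick H1
  + 160.239.150.160/28 (H0) depth=28
  + 254.59.212.126/32 (H3) depth=32
  Q 23.135.83.73: descend 000101111 ; hops seen [H3,H4] ; pick H4

== LOOKUPS ==
["H2","H1","H4","H4","H1","H4"]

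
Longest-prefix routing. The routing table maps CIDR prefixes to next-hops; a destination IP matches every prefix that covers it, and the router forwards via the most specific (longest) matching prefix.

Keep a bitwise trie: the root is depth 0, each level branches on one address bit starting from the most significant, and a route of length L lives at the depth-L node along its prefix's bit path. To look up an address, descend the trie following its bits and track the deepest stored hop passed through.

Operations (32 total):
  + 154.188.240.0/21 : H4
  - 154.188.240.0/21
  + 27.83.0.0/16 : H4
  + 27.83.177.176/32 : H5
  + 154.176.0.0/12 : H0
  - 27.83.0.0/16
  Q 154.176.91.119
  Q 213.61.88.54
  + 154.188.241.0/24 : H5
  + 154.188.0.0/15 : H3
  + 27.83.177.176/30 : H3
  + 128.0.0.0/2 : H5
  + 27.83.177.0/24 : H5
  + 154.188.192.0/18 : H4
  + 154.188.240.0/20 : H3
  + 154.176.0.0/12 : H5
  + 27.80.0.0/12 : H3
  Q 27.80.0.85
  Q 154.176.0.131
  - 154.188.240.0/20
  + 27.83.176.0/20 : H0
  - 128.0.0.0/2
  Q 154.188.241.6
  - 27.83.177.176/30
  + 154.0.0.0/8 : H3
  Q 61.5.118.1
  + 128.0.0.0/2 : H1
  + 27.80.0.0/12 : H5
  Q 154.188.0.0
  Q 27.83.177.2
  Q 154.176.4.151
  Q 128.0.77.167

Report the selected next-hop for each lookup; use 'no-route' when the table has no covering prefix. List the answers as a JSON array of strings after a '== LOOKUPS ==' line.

Apply in order:
  add 154.188.240.0/21 -> H4 at depth 21
  - 154.188.240.0/21 clear@21
  add 27.83.0.0/16 -> H4 at depth 16
  add 27.83.177.176/32 -> H5 at depth 32
  add 154.176.0.0/12 -> H0 at depth 12
  - 27.83.0.0/16 clear@16
  lookup 154.176.91.119: bits 100110101011 walk d0:-→d1:-→d2:-→d3:-→d4:-→d5:-→d6:-→d7:-→d8:-→d9:-→d10:-→d11:-→d12:H0 -> H0
  lookup 213.61.88.54: bits 1 walk d0:-→d1:- -> no-route
  add 154.188.241.0/24 -> H5 at depth 24
  add 154.188.0.0/15 -> H3 at depth 15
  add 27.83.177.176/30 -> H3 at depth 30
  add 128.0.0.0/2 -> H5 at depth 2
  add 27.83.177.0/24 -> H5 at depth 24
  add 154.188.192.0/18 -> H4 at depth 18
  add 154.188.240.0/20 -> H3 at depth 20
  add 154.176.0.0/12 -> H5 at depth 12
  add 27.80.0.0/12 -> H3 at depth 12
  lookup 27.80.0.85: bits 00011011010100 walk d0:-→d1:-→d2:-→d3:-→d4:-→d5:-→d6:-→d7:-→d8:-→d9:-→d10:-→d11:-→d12:H3→d13:-→d14:- -> H3
  lookup 154.176.0.131: bits 100110101011 walk d0:-→d1:-→d2:H5→d3:-→d4:-→d5:-→d6:-→d7:-→d8:-→d9:-→d10:-→d11:-→d12:H5 -> H5
  - 154.188.240.0/20 clear@20
  add 27.83.176.0/20 -> H0 at depth 20
  - 128.0.0.0/2 clear@2
  lookup 154.188.241.6: bits 100110101011110011110001 walk d0:-→d1:-→d2:-→d3:-→d4:-→d5:-→d6:-→d7:-→d8:-→d9:-→d10:-→d11:-→d12:H5→d13:-→d14:-→d15:H3→d16:-→d17:-→d18:H4→d19:-→d20:-→d21:-→d22:-→d23:-→d24:H5 -> H5
  - 27.83.177.176/30 clear@30
  add 154.0.0.0/8 -> H3 at depth 8
  lookup 61.5.118.1: bits 00 walk d0:-→d1:-→d2:- -> no-route
  add 128.0.0.0/2 -> H1 at depth 2
  add 27.80.0.0/12 -> H5 at depth 12
  lookup 154.188.0.0: bits 1001101010111100 walk d0:-→d1:-→d2:H1→d3:-→d4:-→d5:-→d6:-→d7:-→d8:H3→d9:-→d10:-→d11:-→d12:H5→d13:-→d14:-→d15:H3→d16:- -> H3
  lookup 27.83.177.2: bits 000110110101001110110001 walk d0:-→d1:-→d2:-→d3:-→d4:-→d5:-→d6:-→d7:-→d8:-→d9:-→d10:-→d11:-→d12:H5→d13:-→d14:-→d15:-→d16:-→d17:-→d18:-→d19:-→d20:H0→d21:-→d22:-→d23:-→d24:H5 -> H5
  lookup 154.176.4.151: bits 100110101011 walk d0:-→d1:-→d2:H1→d3:-→d4:-→d5:-→d6:-→d7:-→d8:H3→d9:-→d10:-→d11:-→d12:H5 -> H5
  lookup 128.0.77.167: bits 100 walk d0:-→d1:-→d2:H1→d3:- -> H1

== LOOKUPS ==
["H0","no-route","H3","H5","H5","no-route","H3","H5","H5","H1"]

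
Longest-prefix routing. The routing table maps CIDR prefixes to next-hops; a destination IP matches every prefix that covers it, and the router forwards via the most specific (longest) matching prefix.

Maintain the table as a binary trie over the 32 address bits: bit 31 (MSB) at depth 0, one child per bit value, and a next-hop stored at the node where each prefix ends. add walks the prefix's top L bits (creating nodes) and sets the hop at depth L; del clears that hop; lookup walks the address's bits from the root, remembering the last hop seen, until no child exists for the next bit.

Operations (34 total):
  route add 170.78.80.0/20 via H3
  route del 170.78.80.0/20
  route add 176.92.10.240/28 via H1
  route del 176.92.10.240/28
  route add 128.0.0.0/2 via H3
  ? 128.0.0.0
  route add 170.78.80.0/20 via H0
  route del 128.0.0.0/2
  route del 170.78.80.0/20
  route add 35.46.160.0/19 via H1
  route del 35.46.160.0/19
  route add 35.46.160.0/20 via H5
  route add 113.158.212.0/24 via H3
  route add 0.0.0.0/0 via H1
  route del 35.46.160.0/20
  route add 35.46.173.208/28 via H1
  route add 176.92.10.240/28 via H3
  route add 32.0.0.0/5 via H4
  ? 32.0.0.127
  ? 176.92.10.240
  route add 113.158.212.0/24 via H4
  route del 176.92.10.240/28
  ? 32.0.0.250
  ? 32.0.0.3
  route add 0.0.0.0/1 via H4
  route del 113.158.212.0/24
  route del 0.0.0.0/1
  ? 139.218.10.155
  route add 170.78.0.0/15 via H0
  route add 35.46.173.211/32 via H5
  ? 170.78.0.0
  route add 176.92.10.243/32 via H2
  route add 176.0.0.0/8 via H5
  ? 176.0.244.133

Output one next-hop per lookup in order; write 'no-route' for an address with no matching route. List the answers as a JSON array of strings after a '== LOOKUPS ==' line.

Trace:
  add 170.78.80.0/20 -> H3 at depth 20
  del 170.78.80.0/20 (clear depth 20)
  add 176.92.10.240/28 -> H1 at depth 28
  del 176.92.10.240/28 (clear depth 28)
  add 128.0.0.0/2 -> H3 at depth 2
  Q 128.0.0.0: descend 10 ; hops seen [H3] ; pick H3
  add 170.78.80.0/20 -> H0 at depth 20
  del 128.0.0.0/2 (clear depth 2)
  del 170.78.80.0/20 (clear depth 20)
  add 35.46.160.0/19 -> H1 at depth 19
  del 35.46.160.0/19 (clear depth 19)
  add 35.46.160.0/20 -> H5 at depth 20
  add 113.158.212.0/24 -> H3 at depth 24
  add 0.0.0.0/0 -> H1 at depth 0
  del 35.46.160.0/20 (clear depth 20)
  add 35.46.173.208/28 -> H1 at depth 28
  add 176.92.10.240/28 -> H3 at depth 28
  add 32.0.0.0/5 -> H4 at depth 5
  Q 32.0.0.127: descend 001000 ; hops seen [H1,H4] ; pick H4
  Q 176.92.10.240: descend 1011000001011100000010101111 ; hops seen [H1,H3] ; pick H3
  add 113.158.212.0/24 -> H4 at depth 24
  del 176.92.10.240/28 (clear depth 28)
  Q 32.0.0.250: descend 001000 ; hops seen [H1,H4] ; pick H4
  Q 32.0.0.3: descend 001000 ; hops seen [H1,H4] ; pick H4
  add 0.0.0.0/1 -> H4 at depth 1
  del 113.158.212.0/24 (clear depth 24)
  del 0.0.0.0/1 (clear depth 1)
  Q 139.218.10.155: descend 10 ; hops seen [H1] ; pick H1
  add 170.78.0.0/15 -> H0 at depth 15
  add 35.46.173.211/32 -> H5 at depth 32
  Q 170.78.0.0: descend 10101010010011100 ; hops seen [H1,H0] ; pick H0
  add 176.92.10.243/32 -> H2 at depth 32
  add 176.0.0.0/8 -> H5 at depth 8
  Q 176.0.244.133: descend 101100000 ; hops seen [H1,H5] ; pick H5

== LOOKUPS ==
["H3","H4","H3","H4","H4","H1","H0","H5"]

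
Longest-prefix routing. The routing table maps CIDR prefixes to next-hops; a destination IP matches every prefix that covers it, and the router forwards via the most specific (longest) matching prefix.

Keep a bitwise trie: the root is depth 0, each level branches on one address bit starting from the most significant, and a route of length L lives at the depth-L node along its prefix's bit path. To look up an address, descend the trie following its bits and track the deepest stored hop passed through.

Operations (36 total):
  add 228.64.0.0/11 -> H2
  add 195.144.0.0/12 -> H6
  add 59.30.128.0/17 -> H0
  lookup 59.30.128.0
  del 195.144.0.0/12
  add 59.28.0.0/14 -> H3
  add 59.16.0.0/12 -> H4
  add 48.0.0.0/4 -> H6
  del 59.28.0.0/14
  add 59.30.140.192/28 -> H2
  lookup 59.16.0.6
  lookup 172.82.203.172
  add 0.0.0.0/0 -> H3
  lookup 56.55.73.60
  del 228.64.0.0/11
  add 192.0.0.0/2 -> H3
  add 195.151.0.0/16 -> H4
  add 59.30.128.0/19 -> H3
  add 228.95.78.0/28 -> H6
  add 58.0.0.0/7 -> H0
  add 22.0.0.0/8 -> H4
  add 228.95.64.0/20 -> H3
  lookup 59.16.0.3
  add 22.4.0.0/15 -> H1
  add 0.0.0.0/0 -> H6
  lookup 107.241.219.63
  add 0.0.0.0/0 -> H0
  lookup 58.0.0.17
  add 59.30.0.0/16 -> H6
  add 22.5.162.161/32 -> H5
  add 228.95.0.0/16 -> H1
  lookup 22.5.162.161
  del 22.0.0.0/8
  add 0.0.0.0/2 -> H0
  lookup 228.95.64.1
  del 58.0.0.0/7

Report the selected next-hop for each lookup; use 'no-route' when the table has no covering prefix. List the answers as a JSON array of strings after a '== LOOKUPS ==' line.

Trace:
  add 228.64.0.0/11 -> H2 at depth 11
  add 195.144.0.0/12 -> H6 at depth 12
  add 59.30.128.0/17 -> H0 at depth 17
  Q 59.30.128.0: descend 00111011000111101 ; hops seen [H0] ; pick H0
  del 195.144.0.0/12 (clear depth 12)
  add 59.28.0.0/14 -> H3 at depth 14
  add 59.16.0.0/12 -> H4 at depth 12
  add 48.0.0.0/4 -> H6 at depth 4
  del 59.28.0.0/14 (clear depth 14)
  add 59.30.140.192/28 -> H2 at depth 28
  Q 59.16.0.6: descend 001110110001 ; hops seen [H6,H4] ; pick H4
  Q 172.82.203.172: descend 1 ; hops seen [∅] ; pick no-route
  add 0.0.0.0/0 -> H3 at depth 0
  Q 56.55.73.60: descend 001110 ; hops seen [H3,H6] ; pick H6
  del 228.64.0.0/11 (clear depth 11)
  add 192.0.0.0/2 -> H3 at depth 2
  add 195.151.0.0/16 -> H4 at depth 16
  add 59.30.128.0/19 -> H3 at depth 19
  add 228.95.78.0/28 -> H6 at depth 28
  add 58.0.0.0/7 -> H0 at depth 7
  add 22.0.0.0/8 -> H4 at depth 8
  add 228.95.64.0/20 -> H3 at depth 20
  Q 59.16.0.3: descend 001110110001 ; hops seen [H3,H6,H0,H4] ; pick H4
  add 22.4.0.0/15 -> H1 at depth 15
  add 0.0.0.0/0 -> H6 at depth 0
  Q 107.241.219.63: descend 0 ; hops seen [H6] ; pick H6
  add 0.0.0.0/0 -> H0 at depth 0
  Q 58.0.0.17: descend 0011101 ; hops seen [H0,H6,H0] ; pick H0
  add 59.30.0.0/16 -> H6 at depth 16
  add 22.5.162.161/32 -> H5 at depth 32
  add 228.95.0.0/16 -> H1 at depth 16
  Q 22.5.162.161: descend 00010110000001011010001010100001 ; hops seen [H0,H4,H1,H5] ; pick H5
  del 22.0.0.0/8 (clear depth 8)
  add 0.0.0.0/2 -> H0 at depth 2
  Q 228.95.64.1: descend 11100100010111110100 ; hops seen [H0,H3,H1,H3] ; pick H3
  del 58.0.0.0/7 (clear depth 7)

== LOOKUPS ==
["H0","H4","no-route","H6","H4","H6","H0","H5","H3"]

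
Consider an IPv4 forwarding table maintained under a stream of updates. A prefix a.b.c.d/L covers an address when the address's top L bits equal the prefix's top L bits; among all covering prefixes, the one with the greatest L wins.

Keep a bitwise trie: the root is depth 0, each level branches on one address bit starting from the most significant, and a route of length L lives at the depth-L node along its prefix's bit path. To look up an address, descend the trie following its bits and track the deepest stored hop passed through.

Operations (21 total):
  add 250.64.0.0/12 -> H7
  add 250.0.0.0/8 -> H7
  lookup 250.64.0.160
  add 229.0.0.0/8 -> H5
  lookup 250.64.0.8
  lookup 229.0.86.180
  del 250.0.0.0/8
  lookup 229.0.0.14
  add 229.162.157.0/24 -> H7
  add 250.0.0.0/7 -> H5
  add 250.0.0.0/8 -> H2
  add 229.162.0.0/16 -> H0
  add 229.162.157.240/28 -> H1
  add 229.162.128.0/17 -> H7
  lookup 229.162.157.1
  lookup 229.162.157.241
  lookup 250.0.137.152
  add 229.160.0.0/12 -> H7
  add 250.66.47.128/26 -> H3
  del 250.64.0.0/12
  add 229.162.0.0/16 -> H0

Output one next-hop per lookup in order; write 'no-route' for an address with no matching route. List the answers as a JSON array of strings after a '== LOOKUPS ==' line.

Apply in order:
  + 250.64.0.0/12 (H7) depth=12
  + 250.0.0.0/8 (H7) depth=8
  ? 250.64.0.160  path d0:-→d1:-→d2:-→d3:-→d4:-→d5:-→d6:-→d7:-→d8:H7→d9:-→d10:-→d11:-→d12:H7  best=H7
  + 229.0.0.0/8 (H5) depth=8
  ? 250.64.0.8  path d0:-→d1:-→d2:-→d3:-→d4:-→d5:-→d6:-→d7:-→d8:H7→d9:-→d10:-→d11:-→d12:H7  best=H7
  ? 229.0.86.180  path d0:-→d1:-→d2:-→d3:-→d4:-→d5:-→d6:-→d7:-→d8:H5  best=H5
  del 250.0.0.0/8 (clear depth 8)
  ? 229.0.0.14  path d0:-→d1:-→d2:-→d3:-→d4:-→d5:-→d6:-→d7:-→d8:H5  best=H5
  + 229.162.157.0/24 (H7) depth=24
  + 250.0.0.0/7 (H5) depth=7
  + 250.0.0.0/8 (H2) depth=8
  + 229.162.0.0/16 (H0) depth=16
  + 229.162.157.240/28 (H1) depth=28
  + 229.162.128.0/17 (H7) depth=17
  ? 229.162.157.1  path d0:-→d1:-→d2:-→d3:-→d4:-→d5:-→d6:-→d7:-→d8:H5→d9:-→d10:-→d11:-→d12:-→d13:-→d14:-→d15:-→d16:H0→d17:H7→d18:-→d19:-→d20:-→d21:-→d22:-→d23:-→d24:H7  best=H7
  ? 229.162.157.241  path d0:-→d1:-→d2:-→d3:-→d4:-→d5:-→d6:-→d7:-→d8:H5→d9:-→d10:-→d11:-→d12:-→d13:-→d14:-→d15:-→d16:H0→d17:H7→d18:-→d19:-→d20:-→d21:-→d22:-→d23:-→d24:H7→d25:-→d26:-→d27:-→d28:H1  best=H1
  ? 250.0.137.152  path d0:-→d1:-→d2:-→d3:-→d4:-→d5:-→d6:-→d7:H5→d8:H2→d9:-  best=H2
  + 229.160.0.0/12 (H7) depth=12
  + 250.66.47.128/26 (H3) depth=26
  del 250.64.0.0/12 (clear depth 12)
  + 229.162.0.0/16 (H0) depth=16

== LOOKUPS ==
["H7","H7","H5","H5","H7","H1","H2"]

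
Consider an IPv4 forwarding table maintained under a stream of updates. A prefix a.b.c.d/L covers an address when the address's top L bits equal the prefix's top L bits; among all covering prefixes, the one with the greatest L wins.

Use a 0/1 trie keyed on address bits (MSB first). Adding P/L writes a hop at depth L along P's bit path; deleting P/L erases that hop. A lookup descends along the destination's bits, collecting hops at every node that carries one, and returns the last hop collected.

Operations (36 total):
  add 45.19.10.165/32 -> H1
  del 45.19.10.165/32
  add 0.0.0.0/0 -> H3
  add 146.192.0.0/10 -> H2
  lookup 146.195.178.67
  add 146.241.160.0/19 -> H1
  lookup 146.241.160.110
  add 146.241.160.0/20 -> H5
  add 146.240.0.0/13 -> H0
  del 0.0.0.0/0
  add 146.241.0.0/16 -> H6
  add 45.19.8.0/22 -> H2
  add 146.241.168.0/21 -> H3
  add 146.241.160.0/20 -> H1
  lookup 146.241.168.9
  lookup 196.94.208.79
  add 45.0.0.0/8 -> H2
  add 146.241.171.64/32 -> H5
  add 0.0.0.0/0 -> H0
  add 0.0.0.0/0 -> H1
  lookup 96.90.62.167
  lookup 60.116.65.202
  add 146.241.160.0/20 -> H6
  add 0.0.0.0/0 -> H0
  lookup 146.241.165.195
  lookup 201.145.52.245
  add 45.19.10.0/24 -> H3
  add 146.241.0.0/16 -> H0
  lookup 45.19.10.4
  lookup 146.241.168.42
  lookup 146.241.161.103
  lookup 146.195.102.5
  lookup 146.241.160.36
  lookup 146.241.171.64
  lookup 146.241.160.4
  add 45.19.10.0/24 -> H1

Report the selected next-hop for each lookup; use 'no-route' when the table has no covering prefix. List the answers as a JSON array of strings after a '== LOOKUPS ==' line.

Process each operation:
  add 45.19.10.165/32 -> H1 at depth 32
  del 45.19.10.165/32 (clear depth 32)
  add 0.0.0.0/0 -> H3 at depth 0
  add 146.192.0.0/10 -> H2 at depth 10
  lookup 146.195.178.67: bits 1001001011 walk d0:H3→d1:-→d2:-→d3:-→d4:-→d5:-→d6:-→d7:-→d8:-→d9:-→d10:H2 -> H2
  add 146.241.160.0/19 -> H1 at depth 19
  lookup 146.241.160.110: bits 1001001011110001101 walk d0:H3→d1:-→d2:-→d3:-→d4:-→d5:-→d6:-→d7:-→d8:-→d9:-→d10:H2→d11:-→d12:-→d13:-→d14:-→d15:-→d16:-→d17:-→d18:-→d19:H1 -> H1
  add 146.241.160.0/20 -> H5 at depth 20
  add 146.240.0.0/13 -> H0 at depth 13
  del 0.0.0.0/0 (clear depth 0)
  add 146.241.0.0/16 -> H6 at depth 16
  add 45.19.8.0/22 -> H2 at depth 22
  add 146.241.168.0/21 -> H3 at depth 21
  add 146.241.160.0/20 -> H1 at depth 20
  lookup 146.241.168.9: bits 100100101111000110101 walk d0:-→d1:-→d2:-→d3:-→d4:-→d5:-→d6:-→d7:-→d8:-→d9:-→d10:H2→d11:-→d12:-→d13:H0→d14:-→d15:-→d16:H6→d17:-→d18:-→d19:H1→d20:H1→d21:H3 -> H3
  lookup 196.94.208.79: bits 1 walk d0:-→d1:- -> no-route
  add 45.0.0.0/8 -> H2 at depth 8
  add 146.241.171.64/32 -> H5 at depth 32
  add 0.0.0.0/0 -> H0 at depth 0
  add 0.0.0.0/0 -> H1 at depth 0
  lookup 96.90.62.167: bits 0 walk d0:H1→d1:- -> H1
  lookup 60.116.65.202: bits 001 walk d0:H1→d1:-→d2:-→d3:- -> H1
  add 146.241.160.0/20 -> H6 at depth 20
  add 0.0.0.0/0 -> H0 at depth 0
  lookup 146.241.165.195: bits 10010010111100011010 walk d0:H0→d1:-→d2:-→d3:-→d4:-→d5:-→d6:-→d7:-→d8:-→d9:-→d10:H2→d11:-→d12:-→d13:H0→d14:-→d15:-→d16:H6→d17:-→d18:-→d19:H1→d20:H6 -> H6
  lookup 201.145.52.245: bits 1 walk d0:H0→d1:- -> H0
  add 45.19.10.0/24 -> H3 at depth 24
  add 146.241.0.0/16 -> H0 at depth 16
  lookup 45.19.10.4: bits 001011010001001100001010 walk d0:H0→d1:-→d2:-→d3:-→d4:-→d5:-→d6:-→d7:-→d8:H2→d9:-→d10:-→d11:-→d12:-→d13:-→d14:-→d15:-→d16:-→d17:-→d18:-→d19:-→d20:-→d21:-→d22:H2→d23:-→d24:H3 -> H3
  lookup 146.241.168.42: bits 1001001011110001101010 walk d0:H0→d1:-→d2:-→d3:-→d4:-→d5:-→d6:-→d7:-→d8:-→d9:-→d10:H2→d11:-→d12:-→d13:H0→d14:-→d15:-→d16:H0→d17:-→d18:-→d19:H1→d20:H6→d21:H3→d22:- -> H3
  lookup 146.241.161.103: bits 10010010111100011010 walk d0:H0→d1:-→d2:-→d3:-→d4:-→d5:-→d6:-→d7:-→d8:-→d9:-→d10:H2→d11:-→d12:-→d13:H0→d14:-→d15:-→d16:H0→d17:-→d18:-→d19:H1→d20:H6 -> H6
  lookup 146.195.102.5: bits 1001001011 walk d0:H0→d1:-→d2:-→d3:-→d4:-→d5:-→d6:-→d7:-→d8:-→d9:-→d10:H2 -> H2
  lookup 146.241.160.36: bits 10010010111100011010 walk d0:H0→d1:-→d2:-→d3:-→d4:-→d5:-→d6:-→d7:-→d8:-→d9:-→d10:H2→d11:-→d12:-→d13:H0→d14:-→d15:-→d16:H0→d17:-→d18:-→d19:H1→d20:H6 -> H6
  lookup 146.241.171.64: bits 10010010111100011010101101000000 walk d0:H0→d1:-→d2:-→d3:-→d4:-→d5:-→d6:-→d7:-→d8:-→d9:-→d10:H2→d11:-→d12:-→d13:H0→d14:-→d15:-→d16:H0→d17:-→d18:-→d19:H1→d20:H6→d21:H3→d22:-→d23:-→d24:-→d25:-→d26:-→d27:-→d28:-→d29:-→d30:-→d31:-→d32:H5 -> H5
  lookup 146.241.160.4: bits 10010010111100011010 walk d0:H0→d1:-→d2:-→d3:-→d4:-→d5:-→d6:-→d7:-→d8:-→d9:-→d10:H2→d11:-→d12:-→d13:H0→d14:-→d15:-→d16:H0→d17:-→d18:-→d19:H1→d20:H6 -> H6
  add 45.19.10.0/24 -> H1 at depth 24

== LOOKUPS ==
["H2","H1","H3","no-route","H1","H1","H6","H0","H3","H3","H6","H2","H6","H5","H6"]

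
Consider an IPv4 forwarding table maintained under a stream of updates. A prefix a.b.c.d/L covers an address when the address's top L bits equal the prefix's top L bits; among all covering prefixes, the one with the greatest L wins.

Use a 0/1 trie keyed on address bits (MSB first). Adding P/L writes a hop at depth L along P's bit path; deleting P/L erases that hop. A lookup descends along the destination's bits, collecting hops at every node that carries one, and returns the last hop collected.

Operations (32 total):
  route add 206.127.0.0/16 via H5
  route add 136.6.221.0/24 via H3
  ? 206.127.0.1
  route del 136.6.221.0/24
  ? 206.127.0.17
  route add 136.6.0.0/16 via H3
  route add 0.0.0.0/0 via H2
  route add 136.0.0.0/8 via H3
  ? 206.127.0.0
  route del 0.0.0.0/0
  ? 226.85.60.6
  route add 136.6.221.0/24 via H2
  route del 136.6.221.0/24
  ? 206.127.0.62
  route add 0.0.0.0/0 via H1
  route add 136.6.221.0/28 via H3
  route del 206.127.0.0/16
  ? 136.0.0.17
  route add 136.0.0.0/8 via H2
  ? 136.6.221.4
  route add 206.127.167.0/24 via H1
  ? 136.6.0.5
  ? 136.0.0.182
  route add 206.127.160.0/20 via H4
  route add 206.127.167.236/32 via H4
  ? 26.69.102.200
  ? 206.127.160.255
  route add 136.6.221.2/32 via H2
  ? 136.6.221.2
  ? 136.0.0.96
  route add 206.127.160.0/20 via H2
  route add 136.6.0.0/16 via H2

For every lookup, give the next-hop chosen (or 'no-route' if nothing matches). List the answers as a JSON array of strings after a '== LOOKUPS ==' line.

Apply in order:
  + 206.127.0.0/16 (H5) depth=16
  + 136.6.221.0/24 (H3) depth=24
  lookup 206.127.0.1: bits 1100111001111111 walk d0:-→d1:-→d2:-→d3:-→d4:-→d5:-→d6:-→d7:-→d8:-→d9:-→d10:-→d11:-→d12:-→d13:-→d14:-→d15:-→d16:H5 -> H5
  del 136.6.221.0/24 (clear depth 24)
  lookup 206.127.0.17: bits 1100111001111111 walk d0:-→d1:-→d2:-→d3:-→d4:-→d5:-→d6:-→d7:-→d8:-→d9:-→d10:-→d11:-→d12:-→d13:-→d14:-→d15:-→d16:H5 -> H5
  + 136.6.0.0/16 (H3) depth=16
  + 0.0.0.0/0 (H2) depth=0
  + 136.0.0.0/8 (H3) depth=8
  lookup 206.127.0.0: bits 1100111001111111 walk d0:H2→d1:-→d2:-→d3:-→d4:-→d5:-→d6:-→d7:-→d8:-→d9:-→d10:-→d11:-→d12:-→d13:-→d14:-→d15:-→d16:H5 -> H5
  del 0.0.0.0/0 (clear depth 0)
  lookup 226.85.60.6: bits 11 walk d0:-→d1:-→d2:- -> no-route
  + 136.6.221.0/24 (H2) depth=24
  del 136.6.221.0/24 (clear depth 24)
  lookup 206.127.0.62: bits 1100111001111111 walk d0:-→d1:-→d2:-→d3:-→d4:-→d5:-→d6:-→d7:-→d8:-→d9:-→d10:-→d11:-→d12:-→d13:-→d14:-→d15:-→d16:H5 -> H5
  + 0.0.0.0/0 (H1) depth=0
  + 136.6.221.0/28 (H3) depth=28
  del 206.127.0.0/16 (clear depth 16)
  lookup 136.0.0.17: bits 1000100000000 walk d0:H1→d1:-→d2:-→d3:-→d4:-→d5:-→d6:-→d7:-→d8:H3→d9:-→d10:-→d11:-→d12:-→d13:- -> H3
  + 136.0.0.0/8 (H2) depth=8
  lookup 136.6.221.4: bits 1000100000000110110111010000 walk d0:H1→d1:-→d2:-→d3:-→d4:-→d5:-→d6:-→d7:-→d8:H2→d9:-→d10:-→d11:-→d12:-→d13:-→d14:-→d15:-→d16:H3→d17:-→d18:-→d19:-→d20:-→d21:-→d22:-→d23:-→d24:-→d25:-→d26:-→d27:-→d28:H3 -> H3
  + 206.127.167.0/24 (H1) depth=24
  lookup 136.6.0.5: bits 1000100000000110 walk d0:H1→d1:-→d2:-→d3:-→d4:-→d5:-→d6:-→d7:-→d8:H2→d9:-→d10:-→d11:-→d12:-→d13:-→d14:-→d15:-→d16:H3 -> H3
  lookup 136.0.0.182: bits 1000100000000 walk d0:H1→d1:-→d2:-→d3:-→d4:-→d5:-→d6:-→d7:-→d8:H2→d9:-→d10:-→d11:-→d12:-→d13:- -> H2
  + 206.127.160.0/20 (H4) depth=20
  + 206.127.167.236/32 (H4) depth=32
  lookup 26.69.102.200: bits ε walk d0:H1 -> H1
  lookup 206.127.160.255: bits 110011100111111110100 walk d0:H1→d1:-→d2:-→d3:-→d4:-→d5:-→d6:-→d7:-→d8:-→d9:-→d10:-→d11:-→d12:-→d13:-→d14:-→d15:-→d16:-→d17:-→d18:-→d19:-→d20:H4→d21:- -> H4
  + 136.6.221.2/32 (H2) depth=32
  lookup 136.6.221.2: bits 10001000000001101101110100000010 walk d0:H1→d1:-→d2:-→d3:-→d4:-→d5:-→d6:-→d7:-→d8:H2→d9:-→d10:-→d11:-→d12:-→d13:-→d14:-→d15:-→d16:H3→d17:-→d18:-→d19:-→d20:-→d21:-→d22:-→d23:-→d24:-→d25:-→d26:-→d27:-→d28:H3→d29:-→d30:-→d31:-→d32:H2 -> H2
  lookup 136.0.0.96: bits 1000100000000 walk d0:H1→d1:-→d2:-→d3:-→d4:-→d5:-→d6:-→d7:-→d8:H2→d9:-→d10:-→d11:-→d12:-→d13:- -> H2
  + 206.127.160.0/20 (H2) depth=20
  + 136.6.0.0/16 (H2) depth=16

== LOOKUPS ==
["H5","H5","H5","no-route","H5","H3","H3","H3","H2","H1","H4","H2","H2"]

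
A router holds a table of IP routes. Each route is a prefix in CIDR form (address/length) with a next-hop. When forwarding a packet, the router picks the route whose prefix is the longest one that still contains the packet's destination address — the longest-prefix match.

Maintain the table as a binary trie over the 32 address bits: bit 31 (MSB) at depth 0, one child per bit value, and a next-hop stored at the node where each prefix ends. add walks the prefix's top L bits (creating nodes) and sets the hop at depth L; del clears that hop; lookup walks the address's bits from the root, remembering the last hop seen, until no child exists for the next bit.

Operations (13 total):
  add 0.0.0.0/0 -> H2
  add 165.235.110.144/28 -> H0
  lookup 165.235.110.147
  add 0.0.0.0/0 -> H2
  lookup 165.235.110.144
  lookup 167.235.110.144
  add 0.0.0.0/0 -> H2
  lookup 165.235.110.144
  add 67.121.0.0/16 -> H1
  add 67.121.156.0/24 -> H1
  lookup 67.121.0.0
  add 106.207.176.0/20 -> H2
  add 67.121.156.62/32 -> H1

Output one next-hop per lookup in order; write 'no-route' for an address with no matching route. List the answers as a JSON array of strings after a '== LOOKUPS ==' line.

Trace:
  + 0.0.0.0/0 (H2) depth=0
  + 165.235.110.144/28 (H0) depth=28
  ? 165.235.110.147  path d0:H2→d1:-→d2:-→d3:-→d4:-→d5:-→d6:-→d7:-→d8:-→d9:-→d10:-→d11:-→d12:-→d13:-→d14:-→d15:-→d16:-→d17:-→d18:-→d19:-→d20:-→d21:-→d22:-→d23:-→d24:-→d25:-→d26:-→d27:-→d28:H0  best=H0
  + 0.0.0.0/0 (H2) depth=0
  ? 165.235.110.144  path d0:H2→d1:-→d2:-→d3:-→d4:-→d5:-→d6:-→d7:-→d8:-→d9:-→d10:-→d11:-→d12:-→d13:-→d14:-→d15:-→d16:-→d17:-→d18:-→d19:-→d20:-→d21:-→d22:-→d23:-→d24:-→d25:-→d26:-→d27:-→d28:H0  best=H0
  ? 167.235.110.144  path d0:H2→d1:-→d2:-→d3:-→d4:-→d5:-→d6:-  best=H2
  + 0.0.0.0/0 (H2) depth=0
  ? 165.235.110.144  path d0:H2→d1:-→d2:-→d3:-→d4:-→d5:-→d6:-→d7:-→d8:-→d9:-→d10:-→d11:-→d12:-→d13:-→d14:-→d15:-→d16:-→d17:-→d18:-→d19:-→d20:-→d21:-→d22:-→d23:-→d24:-→d25:-→d26:-→d27:-→d28:H0  best=H0
  + 67.121.0.0/16 (H1) depth=16
  + 67.121.156.0/24 (H1) depth=24
  ? 67.121.0.0  path d0:H2→d1:-→d2:-→d3:-→d4:-→d5:-→d6:-→d7:-→d8:-→d9:-→d10:-→d11:-→d12:-→d13:-→d14:-→d15:-→d16:H1  best=H1
  + 106.207.176.0/20 (H2) depth=20
  + 67.121.156.62/32 (H1) depth=32

== LOOKUPS ==
["H0","H0","H2","H0","H1"]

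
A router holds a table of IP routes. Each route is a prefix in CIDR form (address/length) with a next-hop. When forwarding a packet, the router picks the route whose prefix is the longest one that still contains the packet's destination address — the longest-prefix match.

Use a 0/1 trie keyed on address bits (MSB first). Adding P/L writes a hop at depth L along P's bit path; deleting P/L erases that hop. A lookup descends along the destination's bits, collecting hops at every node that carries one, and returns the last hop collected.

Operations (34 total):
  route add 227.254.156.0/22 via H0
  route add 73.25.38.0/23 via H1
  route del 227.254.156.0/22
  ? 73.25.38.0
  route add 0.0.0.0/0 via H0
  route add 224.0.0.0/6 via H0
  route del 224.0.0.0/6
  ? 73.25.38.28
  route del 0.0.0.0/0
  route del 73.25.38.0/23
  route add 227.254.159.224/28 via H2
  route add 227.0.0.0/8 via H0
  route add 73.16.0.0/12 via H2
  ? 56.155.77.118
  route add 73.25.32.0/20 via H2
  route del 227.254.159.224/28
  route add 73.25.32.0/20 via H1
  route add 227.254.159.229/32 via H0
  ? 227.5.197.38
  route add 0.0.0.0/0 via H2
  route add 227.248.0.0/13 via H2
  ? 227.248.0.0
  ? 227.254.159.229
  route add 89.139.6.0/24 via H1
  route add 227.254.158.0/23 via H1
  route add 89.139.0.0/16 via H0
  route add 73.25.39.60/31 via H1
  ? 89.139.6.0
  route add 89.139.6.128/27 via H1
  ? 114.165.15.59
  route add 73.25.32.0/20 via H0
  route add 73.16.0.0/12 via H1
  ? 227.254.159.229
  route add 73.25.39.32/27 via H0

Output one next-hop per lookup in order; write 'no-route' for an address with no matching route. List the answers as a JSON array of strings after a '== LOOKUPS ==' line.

Process each operation:
  add 227.254.156.0/22 -> H0 at depth 22
  add 73.25.38.0/23 -> H1 at depth 23
  - 227.254.156.0/22 clear@22
  ? 73.25.38.0  path d0:-→d1:-→d2:-→d3:-→d4:-→d5:-→d6:-→d7:-→d8:-→d9:-→d10:-→d11:-→d12:-→d13:-→d14:-→d15:-→d16:-→d17:-→d18:-→d19:-→d20:-→d21:-→d22:-→d23:H1  best=H1
  add 0.0.0.0/0 -> H0 at depth 0
  add 224.0.0.0/6 -> H0 at depth 6
  - 224.0.0.0/6 clear@6
  ? 73.25.38.28  path d0:H0→d1:-→d2:-→d3:-→d4:-→d5:-→d6:-→d7:-→d8:-→d9:-→d10:-→d11:-→d12:-→d13:-→d14:-→d15:-→d16:-→d17:-→d18:-→d19:-→d20:-→d21:-→d22:-→d23:H1  best=H1
  - 0.0.0.0/0 clear@0
  - 73.25.38.0/23 clear@23
  add 227.254.159.224/28 -> H2 at depth 28
  add 227.0.0.0/8 -> H0 at depth 8
  add 73.16.0.0/12 -> H2 at depth 12
  ? 56.155.77.118  path d0:-→d1:-  best=no-route
  add 73.25.32.0/20 -> H2 at depth 20
  - 227.254.159.224/28 clear@28
  add 73.25.32.0/20 -> H1 at depth 20
  add 227.254.159.229/32 -> H0 at depth 32
  ? 227.5.197.38  path d0:-→d1:-→d2:-→d3:-→d4:-→d5:-→d6:-→d7:-→d8:H0  best=H0
  add 0.0.0.0/0 -> H2 at depth 0
  add 227.248.0.0/13 -> H2 at depth 13
  ? 227.248.0.0  path d0:H2→d1:-→d2:-→d3:-→d4:-→d5:-→d6:-→d7:-→d8:H0→d9:-→d10:-→d11:-→d12:-→d13:H2  best=H2
  ? 227.254.159.229  path d0:H2→d1:-→d2:-→d3:-→d4:-→d5:-→d6:-→d7:-→d8:H0→d9:-→d10:-→d11:-→d12:-→d13:H2→d14:-→d15:-→d16:-→d17:-→d18:-→d19:-→d20:-→d21:-→d22:-→d23:-→d24:-→d25:-→d26:-→d27:-→d28:-→d29:-→d30:-→d31:-→d32:H0  best=H0
  add 89.139.6.0/24 -> H1 at depth 24
  add 227.254.158.0/23 -> H1 at depth 23
  add 89.139.0.0/16 -> H0 at depth 16
  add 73.25.39.60/31 -> H1 at depth 31
  ? 89.139.6.0  path d0:H2→d1:-→d2:-→d3:-→d4:-→d5:-→d6:-→d7:-→d8:-→d9:-→d10:-→d11:-→d12:-→d13:-→d14:-→d15:-→d16:H0→d17:-→d18:-→d19:-→d20:-→d21:-→d22:-→d23:-→d24:H1  best=H1
  add 89.139.6.128/27 -> H1 at depth 27
  ? 114.165.15.59  path d0:H2→d1:-→d2:-  best=H2
  add 73.25.32.0/20 -> H0 at depth 20
  add 73.16.0.0/12 -> H1 at depth 12
  ? 227.254.159.229  path d0:H2→d1:-→d2:-→d3:-→d4:-→d5:-→d6:-→d7:-→d8:H0→d9:-→d10:-→d11:-→d12:-→d13:H2→d14:-→d15:-→d16:-→d17:-→d18:-→d19:-→d20:-→d21:-→d22:-→d23:H1→d24:-→d25:-→d26:-→d27:-→d28:-→d29:-→d30:-→d31:-→d32:H0  best=H0
  add 73.25.39.32/27 -> H0 at depth 27

== LOOKUPS ==
["H1","H1","no-route","H0","H2","H0","H1","H2","H0"]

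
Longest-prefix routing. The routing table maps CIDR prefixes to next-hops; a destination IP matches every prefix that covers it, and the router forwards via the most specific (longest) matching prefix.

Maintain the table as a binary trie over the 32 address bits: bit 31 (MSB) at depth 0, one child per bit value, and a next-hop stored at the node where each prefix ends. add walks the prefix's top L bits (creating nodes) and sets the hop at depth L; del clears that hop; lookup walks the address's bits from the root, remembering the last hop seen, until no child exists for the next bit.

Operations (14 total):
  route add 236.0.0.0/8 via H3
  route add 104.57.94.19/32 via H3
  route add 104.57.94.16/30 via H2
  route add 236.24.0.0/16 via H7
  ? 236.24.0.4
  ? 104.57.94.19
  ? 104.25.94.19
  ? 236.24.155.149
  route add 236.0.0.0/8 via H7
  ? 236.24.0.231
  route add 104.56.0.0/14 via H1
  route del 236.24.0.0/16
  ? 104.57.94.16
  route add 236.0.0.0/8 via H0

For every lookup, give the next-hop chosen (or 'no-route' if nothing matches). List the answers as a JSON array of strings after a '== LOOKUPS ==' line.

Process each operation:
  + 236.0.0.0/8 (H3) depth=8
  + 104.57.94.19/32 (H3) depth=32
  + 104.57.94.16/30 (H2) depth=30
  + 236.24.0.0/16 (H7) depth=16
  ? 236.24.0.4  path d0:-→d1:-→d2:-→d3:-→d4:-→d5:-→d6:-→d7:-→d8:H3→d9:-→d10:-→d11:-→d12:-→d13:-→d14:-→d15:-→d16:H7  best=H7
  ? 104.57.94.19  path d0:-→d1:-→d2:-→d3:-→d4:-→d5:-→d6:-→d7:-→d8:-→d9:-→d10:-→d11:-→d12:-→d13:-→d14:-→d15:-→d16:-→d17:-→d18:-→d19:-→d20:-→d21:-→d22:-→d23:-→d24:-→d25:-→d26:-→d27:-→d28:-→d29:-→d30:H2→d31:-→d32:H3  best=H3
  ? 104.25.94.19  path d0:-→d1:-→d2:-→d3:-→d4:-→d5:-→d6:-→d7:-→d8:-→d9:-→d10:-  best=no-route
  ? 236.24.155.149  path d0:-→d1:-→d2:-→d3:-→d4:-→d5:-→d6:-→d7:-→d8:H3→d9:-→d10:-→d11:-→d12:-→d13:-→d14:-→d15:-→d16:H7  best=H7
  + 236.0.0.0/8 (H7) depth=8
  ? 236.24.0.231  path d0:-→d1:-→d2:-→d3:-→d4:-→d5:-→d6:-→d7:-→d8:H7→d9:-→d10:-→d11:-→d12:-→d13:-→d14:-→d15:-→d16:H7  best=H7
  + 104.56.0.0/14 (H1) depth=14
  del 236.24.0.0/16 (clear depth 16)
  ? 104.57.94.16  path d0:-→d1:-→d2:-→d3:-→d4:-→d5:-→d6:-→d7:-→d8:-→d9:-→d10:-→d11:-→d12:-→d13:-→d14:H1→d15:-→d16:-→d17:-→d18:-→d19:-→d20:-→d21:-→d22:-→d23:-→d24:-→d25:-→d26:-→d27:-→d28:-→d29:-→d30:H2  best=H2
  + 236.0.0.0/8 (H0) depth=8

== LOOKUPS ==
["H7","H3","no-route","H7","H7","H2"]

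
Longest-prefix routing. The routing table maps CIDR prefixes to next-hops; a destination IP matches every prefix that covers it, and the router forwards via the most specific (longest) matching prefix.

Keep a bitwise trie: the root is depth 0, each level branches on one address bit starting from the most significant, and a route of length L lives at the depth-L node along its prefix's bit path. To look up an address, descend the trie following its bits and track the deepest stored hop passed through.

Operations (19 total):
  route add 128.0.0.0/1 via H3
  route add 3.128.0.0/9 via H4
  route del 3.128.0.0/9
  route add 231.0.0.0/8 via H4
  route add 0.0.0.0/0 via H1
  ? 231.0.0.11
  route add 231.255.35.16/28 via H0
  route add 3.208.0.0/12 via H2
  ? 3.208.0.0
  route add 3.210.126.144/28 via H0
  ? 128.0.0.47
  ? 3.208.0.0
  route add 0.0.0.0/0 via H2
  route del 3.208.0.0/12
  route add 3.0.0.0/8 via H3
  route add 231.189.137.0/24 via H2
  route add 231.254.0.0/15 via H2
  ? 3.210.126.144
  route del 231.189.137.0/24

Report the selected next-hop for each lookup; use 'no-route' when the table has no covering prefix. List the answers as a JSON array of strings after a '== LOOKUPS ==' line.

Trace:
  add 128.0.0.0/1 -> H3 at depth 1
  add 3.128.0.0/9 -> H4 at depth 9
  - 3.128.0.0/9 clear@9
  add 231.0.0.0/8 -> H4 at depth 8
  add 0.0.0.0/0 -> H1 at depth 0
  ? 231.0.0.11  path d0:H1→d1:H3→d2:-→d3:-→d4:-→d5:-→d6:-→d7:-→d8:H4  best=H4
  add 231.255.35.16/28 -> H0 at depth 28
  add 3.208.0.0/12 -> H2 at depth 12
  ? 3.208.0.0  path d0:H1→d1:-→d2:-→d3:-→d4:-→d5:-→d6:-→d7:-→d8:-→d9:-→d10:-→d11:-→d12:H2  best=H2
  add 3.210.126.144/28 -> H0 at depth 28
  ? 128.0.0.47  path d0:H1→d1:H3  best=H3
  ? 3.208.0.0  path d0:H1→d1:-→d2:-→d3:-→d4:-→d5:-→d6:-→d7:-→d8:-→d9:-→d10:-→d11:-→d12:H2→d13:-→d14:-  best=H2
  add 0.0.0.0/0 -> H2 at depth 0
  - 3.208.0.0/12 clear@12
  add 3.0.0.0/8 -> H3 at depth 8
  add 231.189.137.0/24 -> H2 at depth 24
  add 231.254.0.0/15 -> H2 at depth 15
  ? 3.210.126.144  path d0:H2→d1:-→d2:-→d3:-→d4:-→d5:-→d6:-→d7:-→d8:H3→d9:-→d10:-→d11:-→d12:-→d13:-→d14:-→d15:-→d16:-→d17:-→d18:-→d19:-→d20:-→d21:-→d22:-→d23:-→d24:-→d25:-→d26:-→d27:-→d28:H0  best=H0
  - 231.189.137.0/24 clear@24

== LOOKUPS ==
["H4","H2","H3","H2","H0"]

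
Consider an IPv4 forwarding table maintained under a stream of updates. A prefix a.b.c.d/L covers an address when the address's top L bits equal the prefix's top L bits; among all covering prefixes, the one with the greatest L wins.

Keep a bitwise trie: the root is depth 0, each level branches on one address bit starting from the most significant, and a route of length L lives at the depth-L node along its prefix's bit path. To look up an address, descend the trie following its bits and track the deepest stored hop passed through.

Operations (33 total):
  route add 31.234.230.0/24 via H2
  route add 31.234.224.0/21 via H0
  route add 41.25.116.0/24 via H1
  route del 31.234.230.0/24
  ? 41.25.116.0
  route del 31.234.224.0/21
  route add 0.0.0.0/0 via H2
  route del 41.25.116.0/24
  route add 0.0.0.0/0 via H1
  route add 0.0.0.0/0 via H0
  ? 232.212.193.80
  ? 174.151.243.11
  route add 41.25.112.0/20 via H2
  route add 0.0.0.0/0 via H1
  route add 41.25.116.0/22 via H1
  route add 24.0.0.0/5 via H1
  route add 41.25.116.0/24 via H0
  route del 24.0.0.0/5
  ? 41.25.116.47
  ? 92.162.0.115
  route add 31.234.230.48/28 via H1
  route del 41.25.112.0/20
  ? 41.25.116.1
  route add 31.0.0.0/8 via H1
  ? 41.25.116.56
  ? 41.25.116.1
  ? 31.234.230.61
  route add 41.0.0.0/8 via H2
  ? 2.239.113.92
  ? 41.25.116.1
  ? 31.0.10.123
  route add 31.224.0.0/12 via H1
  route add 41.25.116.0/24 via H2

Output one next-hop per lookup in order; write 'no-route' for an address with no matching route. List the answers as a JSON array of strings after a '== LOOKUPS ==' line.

Trace:
  add 31.234.230.0/24 -> H2 at depth 24
  add 31.234.224.0/21 -> H0 at depth 21
  add 41.25.116.0/24 -> H1 at depth 24
  - 31.234.230.0/24 clear@24
  ? 41.25.116.0  path d0:-→d1:-→d2:-→d3:-→d4:-→d5:-→d6:-→d7:-→d8:-→d9:-→d10:-→d11:-→d12:-→d13:-→d14:-→d15:-→d16:-→d17:-→d18:-→d19:-→d20:-→d21:-→d22:-→d23:-→d24:H1  best=H1
  - 31.234.224.0/21 clear@21
  add 0.0.0.0/0 -> H2 at depth 0
  - 41.25.116.0/24 clear@24
  add 0.0.0.0/0 -> H1 at depth 0
  add 0.0.0.0/0 -> H0 at depth 0
  ? 232.212.193.80  path d0:H0  best=H0
  ? 174.151.243.11  path d0:H0  best=H0
  add 41.25.112.0/20 -> H2 at depth 20
  add 0.0.0.0/0 -> H1 at depth 0
  add 41.25.116.0/22 -> H1 at depth 22
  add 24.0.0.0/5 -> H1 at depth 5
  add 41.25.116.0/24 -> H0 at depth 24
  - 24.0.0.0/5 clear@5
  ? 41.25.116.47  path d0:H1→d1:-→d2:-→d3:-→d4:-→d5:-→d6:-→d7:-→d8:-→d9:-→d10:-→d11:-→d12:-→d13:-→d14:-→d15:-→d16:-→d17:-→d18:-→d19:-→d20:H2→d21:-→d22:H1→d23:-→d24:H0  best=H0
  ? 92.162.0.115  path d0:H1→d1:-  best=H1
  add 31.234.230.48/28 -> H1 at depth 28
  - 41.25.112.0/20 clear@20
  ? 41.25.116.1  path d0:H1→d1:-→d2:-→d3:-→d4:-→d5:-→d6:-→d7:-→d8:-→d9:-→d10:-→d11:-→d12:-→d13:-→d14:-→d15:-→d16:-→d17:-→d18:-→d19:-→d20:-→d21:-→d22:H1→d23:-→d24:H0  best=H0
  add 31.0.0.0/8 -> H1 at depth 8
  ? 41.25.116.56  path d0:H1→d1:-→d2:-→d3:-→d4:-→d5:-→d6:-→d7:-→d8:-→d9:-→d10:-→d11:-→d12:-→d13:-→d14:-→d15:-→d16:-→d17:-→d18:-→d19:-→d20:-→d21:-→d22:H1→d23:-→d24:H0  best=H0
  ? 41.25.116.1  path d0:H1→d1:-→d2:-→d3:-→d4:-→d5:-→d6:-→d7:-→d8:-→d9:-→d10:-→d11:-→d12:-→d13:-→d14:-→d15:-→d16:-→d17:-→d18:-→d19:-→d20:-→d21:-→d22:H1→d23:-→d24:H0  best=H0
  ? 31.234.230.61  path d0:H1→d1:-→d2:-→d3:-→d4:-→d5:-→d6:-→d7:-→d8:H1→d9:-→d10:-→d11:-→d12:-→d13:-→d14:-→d15:-→d16:-→d17:-→d18:-→d19:-→d20:-→d21:-→d22:-→d23:-→d24:-→d25:-→d26:-→d27:-→d28:H1  best=H1
  add 41.0.0.0/8 -> H2 at depth 8
  ? 2.239.113.92  path d0:H1→d1:-→d2:-→d3:-  best=H1
  ? 41.25.116.1  path d0:H1→d1:-→d2:-→d3:-→d4:-→d5:-→d6:-→d7:-→d8:H2→d9:-→d10:-→d11:-→d12:-→d13:-→d14:-→d15:-→d16:-→d17:-→d18:-→d19:-→d20:-→d21:-→d22:H1→d23:-→d24:H0  best=H0
  ? 31.0.10.123  path d0:H1→d1:-→d2:-→d3:-→d4:-→d5:-→d6:-→d7:-→d8:H1  best=H1
  add 31.224.0.0/12 -> H1 at depth 12
  add 41.25.116.0/24 -> H2 at depth 24

== LOOKUPS ==
["H1","H0","H0","H0","H1","H0","H0","H0","H1","H1","H0","H1"]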